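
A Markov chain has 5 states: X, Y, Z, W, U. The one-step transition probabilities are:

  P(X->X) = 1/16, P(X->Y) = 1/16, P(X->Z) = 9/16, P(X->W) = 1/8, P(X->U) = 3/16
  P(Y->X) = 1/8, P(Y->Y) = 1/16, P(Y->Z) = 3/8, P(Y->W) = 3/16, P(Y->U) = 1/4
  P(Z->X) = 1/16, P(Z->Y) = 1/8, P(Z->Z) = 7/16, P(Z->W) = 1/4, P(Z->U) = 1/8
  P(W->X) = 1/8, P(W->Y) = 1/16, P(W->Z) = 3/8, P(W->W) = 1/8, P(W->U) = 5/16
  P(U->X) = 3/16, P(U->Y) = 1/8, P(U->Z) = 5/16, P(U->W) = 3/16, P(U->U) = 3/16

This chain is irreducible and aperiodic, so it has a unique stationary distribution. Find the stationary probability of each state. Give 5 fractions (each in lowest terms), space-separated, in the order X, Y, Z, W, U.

Answer: 1952/18597 3721/37194 15181/37194 2409/12398 2387/12398

Derivation:
The stationary distribution satisfies pi = pi * P, i.e.:
  pi_X = 1/16*pi_X + 1/8*pi_Y + 1/16*pi_Z + 1/8*pi_W + 3/16*pi_U
  pi_Y = 1/16*pi_X + 1/16*pi_Y + 1/8*pi_Z + 1/16*pi_W + 1/8*pi_U
  pi_Z = 9/16*pi_X + 3/8*pi_Y + 7/16*pi_Z + 3/8*pi_W + 5/16*pi_U
  pi_W = 1/8*pi_X + 3/16*pi_Y + 1/4*pi_Z + 1/8*pi_W + 3/16*pi_U
  pi_U = 3/16*pi_X + 1/4*pi_Y + 1/8*pi_Z + 5/16*pi_W + 3/16*pi_U
with normalization: pi_X + pi_Y + pi_Z + pi_W + pi_U = 1.

Using the first 4 balance equations plus normalization, the linear system A*pi = b is:
  [-15/16, 1/8, 1/16, 1/8, 3/16] . pi = 0
  [1/16, -15/16, 1/8, 1/16, 1/8] . pi = 0
  [9/16, 3/8, -9/16, 3/8, 5/16] . pi = 0
  [1/8, 3/16, 1/4, -7/8, 3/16] . pi = 0
  [1, 1, 1, 1, 1] . pi = 1

Solving yields:
  pi_X = 1952/18597
  pi_Y = 3721/37194
  pi_Z = 15181/37194
  pi_W = 2409/12398
  pi_U = 2387/12398

Verification (pi * P):
  1952/18597*1/16 + 3721/37194*1/8 + 15181/37194*1/16 + 2409/12398*1/8 + 2387/12398*3/16 = 1952/18597 = pi_X  (ok)
  1952/18597*1/16 + 3721/37194*1/16 + 15181/37194*1/8 + 2409/12398*1/16 + 2387/12398*1/8 = 3721/37194 = pi_Y  (ok)
  1952/18597*9/16 + 3721/37194*3/8 + 15181/37194*7/16 + 2409/12398*3/8 + 2387/12398*5/16 = 15181/37194 = pi_Z  (ok)
  1952/18597*1/8 + 3721/37194*3/16 + 15181/37194*1/4 + 2409/12398*1/8 + 2387/12398*3/16 = 2409/12398 = pi_W  (ok)
  1952/18597*3/16 + 3721/37194*1/4 + 15181/37194*1/8 + 2409/12398*5/16 + 2387/12398*3/16 = 2387/12398 = pi_U  (ok)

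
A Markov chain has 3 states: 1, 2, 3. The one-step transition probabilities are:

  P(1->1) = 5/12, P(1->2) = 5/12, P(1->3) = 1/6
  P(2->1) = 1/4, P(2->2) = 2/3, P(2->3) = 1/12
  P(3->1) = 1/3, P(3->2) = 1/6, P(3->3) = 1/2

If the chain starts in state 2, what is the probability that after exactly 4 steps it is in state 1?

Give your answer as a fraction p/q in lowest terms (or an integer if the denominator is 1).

Answer: 6547/20736

Derivation:
Computing P^4 by repeated multiplication:
P^1 =
  1: [5/12, 5/12, 1/6]
  2: [1/4, 2/3, 1/12]
  3: [1/3, 1/6, 1/2]
P^2 =
  1: [1/3, 23/48, 3/16]
  2: [43/144, 9/16, 5/36]
  3: [25/72, 1/3, 23/72]
P^3 =
  1: [185/576, 47/96, 109/576]
  2: [269/864, 301/576, 287/1728]
  3: [289/864, 121/288, 53/216]
P^4 =
  1: [2207/6912, 1133/2304, 653/3456]
  2: [6547/20736, 437/864, 3701/20736]
  3: [1691/5184, 1591/3456, 2213/10368]

(P^4)[2 -> 1] = 6547/20736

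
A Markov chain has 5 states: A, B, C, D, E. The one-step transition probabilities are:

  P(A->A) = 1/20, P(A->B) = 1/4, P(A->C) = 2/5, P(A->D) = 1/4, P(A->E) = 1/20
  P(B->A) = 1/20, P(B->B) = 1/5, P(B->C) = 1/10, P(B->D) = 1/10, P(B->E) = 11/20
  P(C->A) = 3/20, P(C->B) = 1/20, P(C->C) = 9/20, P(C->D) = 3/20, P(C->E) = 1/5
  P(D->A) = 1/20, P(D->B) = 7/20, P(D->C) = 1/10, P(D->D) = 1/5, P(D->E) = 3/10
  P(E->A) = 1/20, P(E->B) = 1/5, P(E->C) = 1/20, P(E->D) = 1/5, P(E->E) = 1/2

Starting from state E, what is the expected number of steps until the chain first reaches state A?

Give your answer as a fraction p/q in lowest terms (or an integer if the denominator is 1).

Answer: 98980/6089

Derivation:
Let h_i = expected steps to first reach A from state i.
Boundary: h_A = 0.
First-step equations for the other states:
  h_B = 1 + 1/20*h_A + 1/5*h_B + 1/10*h_C + 1/10*h_D + 11/20*h_E
  h_C = 1 + 3/20*h_A + 1/20*h_B + 9/20*h_C + 3/20*h_D + 1/5*h_E
  h_D = 1 + 1/20*h_A + 7/20*h_B + 1/10*h_C + 1/5*h_D + 3/10*h_E
  h_E = 1 + 1/20*h_A + 1/5*h_B + 1/20*h_C + 1/5*h_D + 1/2*h_E

Substituting h_A = 0 and rearranging gives the linear system (I - Q) h = 1:
  [4/5, -1/10, -1/10, -11/20] . (h_B, h_C, h_D, h_E) = 1
  [-1/20, 11/20, -3/20, -1/5] . (h_B, h_C, h_D, h_E) = 1
  [-7/20, -1/10, 4/5, -3/10] . (h_B, h_C, h_D, h_E) = 1
  [-1/5, -1/20, -1/5, 1/2] . (h_B, h_C, h_D, h_E) = 1

Solving yields:
  h_B = 98260/6089
  h_C = 82740/6089
  h_D = 98060/6089
  h_E = 98980/6089

Starting state is E, so the expected hitting time is h_E = 98980/6089.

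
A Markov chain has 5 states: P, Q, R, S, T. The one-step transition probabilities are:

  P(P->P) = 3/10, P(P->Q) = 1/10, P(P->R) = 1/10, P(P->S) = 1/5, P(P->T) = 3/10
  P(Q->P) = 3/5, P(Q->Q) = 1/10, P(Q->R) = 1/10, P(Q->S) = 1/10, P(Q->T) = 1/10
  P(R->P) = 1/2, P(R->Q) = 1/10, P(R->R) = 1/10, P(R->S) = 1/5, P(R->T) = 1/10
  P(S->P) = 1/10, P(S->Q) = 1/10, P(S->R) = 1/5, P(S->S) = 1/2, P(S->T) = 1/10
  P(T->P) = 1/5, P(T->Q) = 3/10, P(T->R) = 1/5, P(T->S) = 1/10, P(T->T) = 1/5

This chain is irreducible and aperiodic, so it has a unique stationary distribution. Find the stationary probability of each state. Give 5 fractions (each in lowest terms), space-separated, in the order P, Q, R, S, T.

Answer: 2381/7856 533/3928 1115/7856 473/1964 701/3928

Derivation:
The stationary distribution satisfies pi = pi * P, i.e.:
  pi_P = 3/10*pi_P + 3/5*pi_Q + 1/2*pi_R + 1/10*pi_S + 1/5*pi_T
  pi_Q = 1/10*pi_P + 1/10*pi_Q + 1/10*pi_R + 1/10*pi_S + 3/10*pi_T
  pi_R = 1/10*pi_P + 1/10*pi_Q + 1/10*pi_R + 1/5*pi_S + 1/5*pi_T
  pi_S = 1/5*pi_P + 1/10*pi_Q + 1/5*pi_R + 1/2*pi_S + 1/10*pi_T
  pi_T = 3/10*pi_P + 1/10*pi_Q + 1/10*pi_R + 1/10*pi_S + 1/5*pi_T
with normalization: pi_P + pi_Q + pi_R + pi_S + pi_T = 1.

Using the first 4 balance equations plus normalization, the linear system A*pi = b is:
  [-7/10, 3/5, 1/2, 1/10, 1/5] . pi = 0
  [1/10, -9/10, 1/10, 1/10, 3/10] . pi = 0
  [1/10, 1/10, -9/10, 1/5, 1/5] . pi = 0
  [1/5, 1/10, 1/5, -1/2, 1/10] . pi = 0
  [1, 1, 1, 1, 1] . pi = 1

Solving yields:
  pi_P = 2381/7856
  pi_Q = 533/3928
  pi_R = 1115/7856
  pi_S = 473/1964
  pi_T = 701/3928

Verification (pi * P):
  2381/7856*3/10 + 533/3928*3/5 + 1115/7856*1/2 + 473/1964*1/10 + 701/3928*1/5 = 2381/7856 = pi_P  (ok)
  2381/7856*1/10 + 533/3928*1/10 + 1115/7856*1/10 + 473/1964*1/10 + 701/3928*3/10 = 533/3928 = pi_Q  (ok)
  2381/7856*1/10 + 533/3928*1/10 + 1115/7856*1/10 + 473/1964*1/5 + 701/3928*1/5 = 1115/7856 = pi_R  (ok)
  2381/7856*1/5 + 533/3928*1/10 + 1115/7856*1/5 + 473/1964*1/2 + 701/3928*1/10 = 473/1964 = pi_S  (ok)
  2381/7856*3/10 + 533/3928*1/10 + 1115/7856*1/10 + 473/1964*1/10 + 701/3928*1/5 = 701/3928 = pi_T  (ok)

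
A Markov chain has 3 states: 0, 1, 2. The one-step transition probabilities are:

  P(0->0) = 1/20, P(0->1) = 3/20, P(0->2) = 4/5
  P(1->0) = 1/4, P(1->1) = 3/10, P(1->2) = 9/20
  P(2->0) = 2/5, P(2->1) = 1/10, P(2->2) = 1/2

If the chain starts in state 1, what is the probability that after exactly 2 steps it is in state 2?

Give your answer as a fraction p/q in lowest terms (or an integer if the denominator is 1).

Computing P^2 by repeated multiplication:
P^1 =
  0: [1/20, 3/20, 4/5]
  1: [1/4, 3/10, 9/20]
  2: [2/5, 1/10, 1/2]
P^2 =
  0: [9/25, 53/400, 203/400]
  1: [107/400, 69/400, 14/25]
  2: [49/200, 7/50, 123/200]

(P^2)[1 -> 2] = 14/25

Answer: 14/25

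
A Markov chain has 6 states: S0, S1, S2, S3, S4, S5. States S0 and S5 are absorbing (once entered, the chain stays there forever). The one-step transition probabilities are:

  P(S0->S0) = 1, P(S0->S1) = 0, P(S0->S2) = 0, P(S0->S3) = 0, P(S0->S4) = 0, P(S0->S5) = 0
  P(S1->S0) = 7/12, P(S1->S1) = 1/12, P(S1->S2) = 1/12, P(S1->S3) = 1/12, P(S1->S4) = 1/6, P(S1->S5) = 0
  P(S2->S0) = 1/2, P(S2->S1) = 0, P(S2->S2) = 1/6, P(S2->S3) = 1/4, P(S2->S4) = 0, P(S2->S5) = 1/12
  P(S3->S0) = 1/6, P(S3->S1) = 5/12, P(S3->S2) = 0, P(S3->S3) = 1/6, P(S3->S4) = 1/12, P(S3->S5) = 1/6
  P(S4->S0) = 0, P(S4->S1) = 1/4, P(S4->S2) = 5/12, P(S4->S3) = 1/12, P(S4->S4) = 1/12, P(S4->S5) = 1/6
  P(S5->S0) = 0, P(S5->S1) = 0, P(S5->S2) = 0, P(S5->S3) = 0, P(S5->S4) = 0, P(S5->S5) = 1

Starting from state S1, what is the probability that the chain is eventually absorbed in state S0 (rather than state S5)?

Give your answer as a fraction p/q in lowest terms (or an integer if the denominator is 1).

Let a_i = P(absorbed in S0 | start in state i).
Boundary conditions: a_S0 = 1, a_S5 = 0.
For each transient state i, a_i = sum_j P(i->j) * a_j:
  a_S1 = 7/12*a_S0 + 1/12*a_S1 + 1/12*a_S2 + 1/12*a_S3 + 1/6*a_S4 + 0*a_S5
  a_S2 = 1/2*a_S0 + 0*a_S1 + 1/6*a_S2 + 1/4*a_S3 + 0*a_S4 + 1/12*a_S5
  a_S3 = 1/6*a_S0 + 5/12*a_S1 + 0*a_S2 + 1/6*a_S3 + 1/12*a_S4 + 1/6*a_S5
  a_S4 = 0*a_S0 + 1/4*a_S1 + 5/12*a_S2 + 1/12*a_S3 + 1/12*a_S4 + 1/6*a_S5

Substituting a_S0 = 1 and a_S5 = 0, rearrange to (I - Q) a = r where r[i] = P(i -> S0):
  [11/12, -1/12, -1/12, -1/6] . (a_S1, a_S2, a_S3, a_S4) = 7/12
  [0, 5/6, -1/4, 0] . (a_S1, a_S2, a_S3, a_S4) = 1/2
  [-5/12, 0, 5/6, -1/12] . (a_S1, a_S2, a_S3, a_S4) = 1/6
  [-1/4, -5/12, -1/12, 11/12] . (a_S1, a_S2, a_S3, a_S4) = 0

Solving yields:
  a_S1 = 3065/3407
  a_S2 = 2778/3407
  a_S3 = 2446/3407
  a_S4 = 2321/3407

Starting state is S1, so the absorption probability is a_S1 = 3065/3407.

Answer: 3065/3407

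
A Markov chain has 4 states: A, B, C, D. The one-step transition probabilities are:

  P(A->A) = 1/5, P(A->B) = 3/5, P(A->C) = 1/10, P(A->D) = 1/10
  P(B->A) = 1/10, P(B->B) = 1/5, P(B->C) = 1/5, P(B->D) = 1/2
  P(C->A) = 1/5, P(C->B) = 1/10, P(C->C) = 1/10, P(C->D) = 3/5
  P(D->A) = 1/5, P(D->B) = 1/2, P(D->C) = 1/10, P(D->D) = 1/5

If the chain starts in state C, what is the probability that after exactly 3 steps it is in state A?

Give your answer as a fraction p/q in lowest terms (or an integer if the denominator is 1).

Computing P^3 by repeated multiplication:
P^1 =
  A: [1/5, 3/5, 1/10, 1/10]
  B: [1/10, 1/5, 1/5, 1/2]
  C: [1/5, 1/10, 1/10, 3/5]
  D: [1/5, 1/2, 1/10, 1/5]
P^2 =
  A: [7/50, 3/10, 4/25, 2/5]
  B: [9/50, 37/100, 3/25, 33/100]
  C: [19/100, 9/20, 11/100, 1/4]
  D: [3/20, 33/100, 3/20, 37/100]
P^3 =
  A: [17/100, 9/25, 13/100, 17/50]
  B: [163/1000, 359/1000, 137/1000, 341/1000]
  C: [31/200, 17/50, 29/200, 9/25]
  D: [167/1000, 89/250, 133/1000, 43/125]

(P^3)[C -> A] = 31/200

Answer: 31/200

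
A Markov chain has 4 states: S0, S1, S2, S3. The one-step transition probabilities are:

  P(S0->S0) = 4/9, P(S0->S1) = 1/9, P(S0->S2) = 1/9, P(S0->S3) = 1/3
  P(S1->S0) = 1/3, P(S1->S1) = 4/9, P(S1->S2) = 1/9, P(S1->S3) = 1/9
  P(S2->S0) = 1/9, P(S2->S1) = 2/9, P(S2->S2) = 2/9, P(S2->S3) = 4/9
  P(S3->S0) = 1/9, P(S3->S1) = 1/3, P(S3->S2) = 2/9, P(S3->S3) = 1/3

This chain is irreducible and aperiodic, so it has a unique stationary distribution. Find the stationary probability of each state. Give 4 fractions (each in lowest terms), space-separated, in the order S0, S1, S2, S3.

Answer: 121/460 133/460 37/230 33/115

Derivation:
The stationary distribution satisfies pi = pi * P, i.e.:
  pi_S0 = 4/9*pi_S0 + 1/3*pi_S1 + 1/9*pi_S2 + 1/9*pi_S3
  pi_S1 = 1/9*pi_S0 + 4/9*pi_S1 + 2/9*pi_S2 + 1/3*pi_S3
  pi_S2 = 1/9*pi_S0 + 1/9*pi_S1 + 2/9*pi_S2 + 2/9*pi_S3
  pi_S3 = 1/3*pi_S0 + 1/9*pi_S1 + 4/9*pi_S2 + 1/3*pi_S3
with normalization: pi_S0 + pi_S1 + pi_S2 + pi_S3 = 1.

Using the first 3 balance equations plus normalization, the linear system A*pi = b is:
  [-5/9, 1/3, 1/9, 1/9] . pi = 0
  [1/9, -5/9, 2/9, 1/3] . pi = 0
  [1/9, 1/9, -7/9, 2/9] . pi = 0
  [1, 1, 1, 1] . pi = 1

Solving yields:
  pi_S0 = 121/460
  pi_S1 = 133/460
  pi_S2 = 37/230
  pi_S3 = 33/115

Verification (pi * P):
  121/460*4/9 + 133/460*1/3 + 37/230*1/9 + 33/115*1/9 = 121/460 = pi_S0  (ok)
  121/460*1/9 + 133/460*4/9 + 37/230*2/9 + 33/115*1/3 = 133/460 = pi_S1  (ok)
  121/460*1/9 + 133/460*1/9 + 37/230*2/9 + 33/115*2/9 = 37/230 = pi_S2  (ok)
  121/460*1/3 + 133/460*1/9 + 37/230*4/9 + 33/115*1/3 = 33/115 = pi_S3  (ok)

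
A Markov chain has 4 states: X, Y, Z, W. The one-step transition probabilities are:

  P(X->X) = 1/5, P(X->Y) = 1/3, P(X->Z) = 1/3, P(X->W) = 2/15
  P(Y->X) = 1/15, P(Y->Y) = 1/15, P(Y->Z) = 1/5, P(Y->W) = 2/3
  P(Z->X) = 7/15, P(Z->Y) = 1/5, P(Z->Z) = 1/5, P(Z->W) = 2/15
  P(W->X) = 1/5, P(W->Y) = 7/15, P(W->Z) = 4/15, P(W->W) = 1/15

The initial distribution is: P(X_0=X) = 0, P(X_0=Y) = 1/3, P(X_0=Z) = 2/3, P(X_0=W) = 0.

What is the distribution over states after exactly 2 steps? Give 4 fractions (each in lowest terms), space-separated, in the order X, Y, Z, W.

Propagating the distribution step by step (d_{t+1} = d_t * P):
d_0 = (X=0, Y=1/3, Z=2/3, W=0)
  d_1[X] = 0*1/5 + 1/3*1/15 + 2/3*7/15 + 0*1/5 = 1/3
  d_1[Y] = 0*1/3 + 1/3*1/15 + 2/3*1/5 + 0*7/15 = 7/45
  d_1[Z] = 0*1/3 + 1/3*1/5 + 2/3*1/5 + 0*4/15 = 1/5
  d_1[W] = 0*2/15 + 1/3*2/3 + 2/3*2/15 + 0*1/15 = 14/45
d_1 = (X=1/3, Y=7/45, Z=1/5, W=14/45)
  d_2[X] = 1/3*1/5 + 7/45*1/15 + 1/5*7/15 + 14/45*1/5 = 157/675
  d_2[Y] = 1/3*1/3 + 7/45*1/15 + 1/5*1/5 + 14/45*7/15 = 23/75
  d_2[Z] = 1/3*1/3 + 7/45*1/5 + 1/5*1/5 + 14/45*4/15 = 179/675
  d_2[W] = 1/3*2/15 + 7/45*2/3 + 1/5*2/15 + 14/45*1/15 = 44/225
d_2 = (X=157/675, Y=23/75, Z=179/675, W=44/225)

Answer: 157/675 23/75 179/675 44/225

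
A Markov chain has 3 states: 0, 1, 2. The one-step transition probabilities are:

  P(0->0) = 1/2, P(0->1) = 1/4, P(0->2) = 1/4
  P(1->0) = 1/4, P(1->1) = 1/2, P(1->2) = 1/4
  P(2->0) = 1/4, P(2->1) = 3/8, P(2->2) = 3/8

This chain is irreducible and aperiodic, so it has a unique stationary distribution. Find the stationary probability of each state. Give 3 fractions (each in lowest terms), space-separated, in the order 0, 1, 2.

Answer: 1/3 8/21 2/7

Derivation:
The stationary distribution satisfies pi = pi * P, i.e.:
  pi_0 = 1/2*pi_0 + 1/4*pi_1 + 1/4*pi_2
  pi_1 = 1/4*pi_0 + 1/2*pi_1 + 3/8*pi_2
  pi_2 = 1/4*pi_0 + 1/4*pi_1 + 3/8*pi_2
with normalization: pi_0 + pi_1 + pi_2 = 1.

Using the first 2 balance equations plus normalization, the linear system A*pi = b is:
  [-1/2, 1/4, 1/4] . pi = 0
  [1/4, -1/2, 3/8] . pi = 0
  [1, 1, 1] . pi = 1

Solving yields:
  pi_0 = 1/3
  pi_1 = 8/21
  pi_2 = 2/7

Verification (pi * P):
  1/3*1/2 + 8/21*1/4 + 2/7*1/4 = 1/3 = pi_0  (ok)
  1/3*1/4 + 8/21*1/2 + 2/7*3/8 = 8/21 = pi_1  (ok)
  1/3*1/4 + 8/21*1/4 + 2/7*3/8 = 2/7 = pi_2  (ok)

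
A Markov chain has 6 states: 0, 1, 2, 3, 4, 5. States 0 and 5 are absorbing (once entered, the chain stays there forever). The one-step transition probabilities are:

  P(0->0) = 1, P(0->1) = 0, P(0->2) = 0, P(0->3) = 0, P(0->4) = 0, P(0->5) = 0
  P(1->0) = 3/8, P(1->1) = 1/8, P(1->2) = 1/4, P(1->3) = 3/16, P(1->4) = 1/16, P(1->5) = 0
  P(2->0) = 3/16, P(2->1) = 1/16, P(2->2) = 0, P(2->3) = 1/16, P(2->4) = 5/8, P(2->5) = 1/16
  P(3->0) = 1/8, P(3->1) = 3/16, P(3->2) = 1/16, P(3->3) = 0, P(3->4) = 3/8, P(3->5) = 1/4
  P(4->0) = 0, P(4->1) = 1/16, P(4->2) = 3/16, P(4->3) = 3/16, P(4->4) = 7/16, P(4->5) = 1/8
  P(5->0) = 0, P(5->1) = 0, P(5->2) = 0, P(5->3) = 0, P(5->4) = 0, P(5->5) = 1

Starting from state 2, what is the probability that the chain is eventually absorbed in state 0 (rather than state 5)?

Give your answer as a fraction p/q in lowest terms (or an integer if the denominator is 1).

Let a_i = P(absorbed in 0 | start in state i).
Boundary conditions: a_0 = 1, a_5 = 0.
For each transient state i, a_i = sum_j P(i->j) * a_j:
  a_1 = 3/8*a_0 + 1/8*a_1 + 1/4*a_2 + 3/16*a_3 + 1/16*a_4 + 0*a_5
  a_2 = 3/16*a_0 + 1/16*a_1 + 0*a_2 + 1/16*a_3 + 5/8*a_4 + 1/16*a_5
  a_3 = 1/8*a_0 + 3/16*a_1 + 1/16*a_2 + 0*a_3 + 3/8*a_4 + 1/4*a_5
  a_4 = 0*a_0 + 1/16*a_1 + 3/16*a_2 + 3/16*a_3 + 7/16*a_4 + 1/8*a_5

Substituting a_0 = 1 and a_5 = 0, rearrange to (I - Q) a = r where r[i] = P(i -> 0):
  [7/8, -1/4, -3/16, -1/16] . (a_1, a_2, a_3, a_4) = 3/8
  [-1/16, 1, -1/16, -5/8] . (a_1, a_2, a_3, a_4) = 3/16
  [-3/16, -1/16, 1, -3/8] . (a_1, a_2, a_3, a_4) = 1/8
  [-1/16, -3/16, -3/16, 9/16] . (a_1, a_2, a_3, a_4) = 0

Solving yields:
  a_1 = 5940/8593
  a_2 = 4292/8593
  a_3 = 3703/8593
  a_4 = 3325/8593

Starting state is 2, so the absorption probability is a_2 = 4292/8593.

Answer: 4292/8593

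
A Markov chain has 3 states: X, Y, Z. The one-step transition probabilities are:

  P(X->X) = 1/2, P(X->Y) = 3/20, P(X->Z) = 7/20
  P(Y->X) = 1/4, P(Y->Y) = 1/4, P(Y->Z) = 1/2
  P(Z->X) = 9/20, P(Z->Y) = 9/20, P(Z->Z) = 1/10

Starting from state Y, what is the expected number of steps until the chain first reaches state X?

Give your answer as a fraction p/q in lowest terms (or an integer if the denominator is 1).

Answer: 28/9

Derivation:
Let h_i = expected steps to first reach X from state i.
Boundary: h_X = 0.
First-step equations for the other states:
  h_Y = 1 + 1/4*h_X + 1/4*h_Y + 1/2*h_Z
  h_Z = 1 + 9/20*h_X + 9/20*h_Y + 1/10*h_Z

Substituting h_X = 0 and rearranging gives the linear system (I - Q) h = 1:
  [3/4, -1/2] . (h_Y, h_Z) = 1
  [-9/20, 9/10] . (h_Y, h_Z) = 1

Solving yields:
  h_Y = 28/9
  h_Z = 8/3

Starting state is Y, so the expected hitting time is h_Y = 28/9.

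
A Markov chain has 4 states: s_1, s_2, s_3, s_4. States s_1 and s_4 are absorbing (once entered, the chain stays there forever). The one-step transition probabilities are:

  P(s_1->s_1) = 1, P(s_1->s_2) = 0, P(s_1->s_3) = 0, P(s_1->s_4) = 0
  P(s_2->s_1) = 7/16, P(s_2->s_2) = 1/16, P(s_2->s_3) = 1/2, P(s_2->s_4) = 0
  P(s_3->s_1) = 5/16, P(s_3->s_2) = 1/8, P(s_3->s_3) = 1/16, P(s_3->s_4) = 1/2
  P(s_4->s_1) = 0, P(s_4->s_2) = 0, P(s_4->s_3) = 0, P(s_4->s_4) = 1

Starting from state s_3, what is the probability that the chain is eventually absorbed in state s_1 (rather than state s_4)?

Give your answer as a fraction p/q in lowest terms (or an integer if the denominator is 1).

Answer: 89/209

Derivation:
Let a_i = P(absorbed in s_1 | start in state i).
Boundary conditions: a_s_1 = 1, a_s_4 = 0.
For each transient state i, a_i = sum_j P(i->j) * a_j:
  a_s_2 = 7/16*a_s_1 + 1/16*a_s_2 + 1/2*a_s_3 + 0*a_s_4
  a_s_3 = 5/16*a_s_1 + 1/8*a_s_2 + 1/16*a_s_3 + 1/2*a_s_4

Substituting a_s_1 = 1 and a_s_4 = 0, rearrange to (I - Q) a = r where r[i] = P(i -> s_1):
  [15/16, -1/2] . (a_s_2, a_s_3) = 7/16
  [-1/8, 15/16] . (a_s_2, a_s_3) = 5/16

Solving yields:
  a_s_2 = 145/209
  a_s_3 = 89/209

Starting state is s_3, so the absorption probability is a_s_3 = 89/209.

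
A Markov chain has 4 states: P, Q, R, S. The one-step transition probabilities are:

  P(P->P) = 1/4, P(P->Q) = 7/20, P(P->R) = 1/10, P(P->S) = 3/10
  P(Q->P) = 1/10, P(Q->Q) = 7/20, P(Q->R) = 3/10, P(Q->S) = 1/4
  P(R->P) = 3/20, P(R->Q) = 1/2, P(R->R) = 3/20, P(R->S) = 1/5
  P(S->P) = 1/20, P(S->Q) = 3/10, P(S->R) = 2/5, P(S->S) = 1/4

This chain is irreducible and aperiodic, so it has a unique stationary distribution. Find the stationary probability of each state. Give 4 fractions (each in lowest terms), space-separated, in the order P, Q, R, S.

The stationary distribution satisfies pi = pi * P, i.e.:
  pi_P = 1/4*pi_P + 1/10*pi_Q + 3/20*pi_R + 1/20*pi_S
  pi_Q = 7/20*pi_P + 7/20*pi_Q + 1/2*pi_R + 3/10*pi_S
  pi_R = 1/10*pi_P + 3/10*pi_Q + 3/20*pi_R + 2/5*pi_S
  pi_S = 3/10*pi_P + 1/4*pi_Q + 1/5*pi_R + 1/4*pi_S
with normalization: pi_P + pi_Q + pi_R + pi_S = 1.

Using the first 3 balance equations plus normalization, the linear system A*pi = b is:
  [-3/4, 1/10, 3/20, 1/20] . pi = 0
  [7/20, -13/20, 1/2, 3/10] . pi = 0
  [1/10, 3/10, -17/20, 2/5] . pi = 0
  [1, 1, 1, 1] . pi = 1

Solving yields:
  pi_P = 45/379
  pi_Q = 3001/7959
  pi_R = 2080/7959
  pi_S = 1933/7959

Verification (pi * P):
  45/379*1/4 + 3001/7959*1/10 + 2080/7959*3/20 + 1933/7959*1/20 = 45/379 = pi_P  (ok)
  45/379*7/20 + 3001/7959*7/20 + 2080/7959*1/2 + 1933/7959*3/10 = 3001/7959 = pi_Q  (ok)
  45/379*1/10 + 3001/7959*3/10 + 2080/7959*3/20 + 1933/7959*2/5 = 2080/7959 = pi_R  (ok)
  45/379*3/10 + 3001/7959*1/4 + 2080/7959*1/5 + 1933/7959*1/4 = 1933/7959 = pi_S  (ok)

Answer: 45/379 3001/7959 2080/7959 1933/7959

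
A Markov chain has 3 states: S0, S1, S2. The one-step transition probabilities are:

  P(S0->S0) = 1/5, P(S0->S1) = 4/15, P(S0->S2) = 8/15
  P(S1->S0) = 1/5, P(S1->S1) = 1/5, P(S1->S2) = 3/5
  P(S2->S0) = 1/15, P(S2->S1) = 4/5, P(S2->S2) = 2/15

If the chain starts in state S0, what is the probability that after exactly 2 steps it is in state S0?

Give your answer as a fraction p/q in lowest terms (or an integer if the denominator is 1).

Computing P^2 by repeated multiplication:
P^1 =
  S0: [1/5, 4/15, 8/15]
  S1: [1/5, 1/5, 3/5]
  S2: [1/15, 4/5, 2/15]
P^2 =
  S0: [29/225, 8/15, 76/225]
  S1: [3/25, 43/75, 23/75]
  S2: [41/225, 64/225, 8/15]

(P^2)[S0 -> S0] = 29/225

Answer: 29/225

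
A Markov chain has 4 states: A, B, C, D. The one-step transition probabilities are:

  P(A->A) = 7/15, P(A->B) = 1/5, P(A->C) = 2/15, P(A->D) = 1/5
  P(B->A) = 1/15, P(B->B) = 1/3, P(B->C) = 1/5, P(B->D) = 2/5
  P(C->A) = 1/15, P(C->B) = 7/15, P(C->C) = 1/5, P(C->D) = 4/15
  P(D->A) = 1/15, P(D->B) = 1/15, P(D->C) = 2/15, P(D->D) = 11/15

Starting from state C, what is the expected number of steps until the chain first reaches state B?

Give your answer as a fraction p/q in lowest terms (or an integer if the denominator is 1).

Answer: 540/131

Derivation:
Let h_i = expected steps to first reach B from state i.
Boundary: h_B = 0.
First-step equations for the other states:
  h_A = 1 + 7/15*h_A + 1/5*h_B + 2/15*h_C + 1/5*h_D
  h_C = 1 + 1/15*h_A + 7/15*h_B + 1/5*h_C + 4/15*h_D
  h_D = 1 + 1/15*h_A + 1/15*h_B + 2/15*h_C + 11/15*h_D

Substituting h_B = 0 and rearranging gives the linear system (I - Q) h = 1:
  [8/15, -2/15, -1/5] . (h_A, h_C, h_D) = 1
  [-1/15, 4/5, -4/15] . (h_A, h_C, h_D) = 1
  [-1/15, -2/15, 4/15] . (h_A, h_C, h_D) = 1

Solving yields:
  h_A = 735/131
  h_C = 540/131
  h_D = 945/131

Starting state is C, so the expected hitting time is h_C = 540/131.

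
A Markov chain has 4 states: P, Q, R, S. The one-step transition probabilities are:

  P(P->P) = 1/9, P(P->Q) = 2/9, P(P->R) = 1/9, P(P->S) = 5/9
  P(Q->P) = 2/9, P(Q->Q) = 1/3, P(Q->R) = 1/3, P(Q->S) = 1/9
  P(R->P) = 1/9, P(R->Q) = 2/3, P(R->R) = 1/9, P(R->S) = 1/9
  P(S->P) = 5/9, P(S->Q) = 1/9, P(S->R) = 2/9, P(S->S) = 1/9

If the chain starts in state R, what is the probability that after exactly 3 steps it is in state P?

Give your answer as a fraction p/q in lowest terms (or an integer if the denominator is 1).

Answer: 160/729

Derivation:
Computing P^3 by repeated multiplication:
P^1 =
  P: [1/9, 2/9, 1/9, 5/9]
  Q: [2/9, 1/3, 1/3, 1/9]
  R: [1/9, 2/3, 1/9, 1/9]
  S: [5/9, 1/9, 2/9, 1/9]
P^2 =
  P: [31/81, 19/81, 2/9, 13/81]
  Q: [16/81, 32/81, 16/81, 17/81]
  R: [19/81, 1/3, 22/81, 13/81]
  S: [14/81, 26/81, 4/27, 29/81]
P^3 =
  P: [152/729, 80/243, 44/243, 205/729]
  Q: [181/729, 241/729, 2/9, 145/729]
  R: [160/729, 88/243, 148/729, 157/729]
  S: [223/729, 23/81, 2/9, 137/729]

(P^3)[R -> P] = 160/729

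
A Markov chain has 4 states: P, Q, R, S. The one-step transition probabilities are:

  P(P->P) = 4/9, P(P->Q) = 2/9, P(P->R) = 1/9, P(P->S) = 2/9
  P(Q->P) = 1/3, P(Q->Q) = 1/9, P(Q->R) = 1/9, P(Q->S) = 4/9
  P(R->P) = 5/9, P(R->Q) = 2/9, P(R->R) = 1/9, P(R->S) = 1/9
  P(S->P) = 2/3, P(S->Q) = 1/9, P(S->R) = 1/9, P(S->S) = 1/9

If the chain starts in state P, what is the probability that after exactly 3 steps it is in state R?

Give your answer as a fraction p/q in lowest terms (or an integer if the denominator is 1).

Computing P^3 by repeated multiplication:
P^1 =
  P: [4/9, 2/9, 1/9, 2/9]
  Q: [1/3, 1/9, 1/9, 4/9]
  R: [5/9, 2/9, 1/9, 1/9]
  S: [2/3, 1/9, 1/9, 1/9]
P^2 =
  P: [13/27, 14/81, 1/9, 19/81]
  Q: [44/81, 13/81, 1/9, 5/27]
  R: [37/81, 5/27, 1/9, 20/81]
  S: [38/81, 16/81, 1/9, 2/9]
P^3 =
  P: [119/243, 43/243, 1/9, 2/9]
  Q: [350/729, 134/729, 1/9, 164/729]
  R: [358/729, 127/729, 1/9, 163/729]
  S: [353/729, 128/729, 1/9, 167/729]

(P^3)[P -> R] = 1/9

Answer: 1/9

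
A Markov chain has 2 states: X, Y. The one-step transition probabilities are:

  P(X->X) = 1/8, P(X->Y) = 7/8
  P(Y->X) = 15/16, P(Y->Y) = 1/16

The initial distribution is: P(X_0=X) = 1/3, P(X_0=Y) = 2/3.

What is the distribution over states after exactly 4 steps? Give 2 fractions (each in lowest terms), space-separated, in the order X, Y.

Answer: 5371/12288 6917/12288

Derivation:
Propagating the distribution step by step (d_{t+1} = d_t * P):
d_0 = (X=1/3, Y=2/3)
  d_1[X] = 1/3*1/8 + 2/3*15/16 = 2/3
  d_1[Y] = 1/3*7/8 + 2/3*1/16 = 1/3
d_1 = (X=2/3, Y=1/3)
  d_2[X] = 2/3*1/8 + 1/3*15/16 = 19/48
  d_2[Y] = 2/3*7/8 + 1/3*1/16 = 29/48
d_2 = (X=19/48, Y=29/48)
  d_3[X] = 19/48*1/8 + 29/48*15/16 = 473/768
  d_3[Y] = 19/48*7/8 + 29/48*1/16 = 295/768
d_3 = (X=473/768, Y=295/768)
  d_4[X] = 473/768*1/8 + 295/768*15/16 = 5371/12288
  d_4[Y] = 473/768*7/8 + 295/768*1/16 = 6917/12288
d_4 = (X=5371/12288, Y=6917/12288)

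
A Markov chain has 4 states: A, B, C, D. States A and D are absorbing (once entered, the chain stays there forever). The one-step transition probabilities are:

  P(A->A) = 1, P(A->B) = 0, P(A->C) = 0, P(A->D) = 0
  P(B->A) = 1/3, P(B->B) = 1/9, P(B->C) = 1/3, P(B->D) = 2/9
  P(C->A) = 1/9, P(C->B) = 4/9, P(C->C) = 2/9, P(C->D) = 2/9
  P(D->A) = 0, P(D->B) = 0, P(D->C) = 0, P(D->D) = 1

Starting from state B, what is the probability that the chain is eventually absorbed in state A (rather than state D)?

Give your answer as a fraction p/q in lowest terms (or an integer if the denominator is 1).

Let a_i = P(absorbed in A | start in state i).
Boundary conditions: a_A = 1, a_D = 0.
For each transient state i, a_i = sum_j P(i->j) * a_j:
  a_B = 1/3*a_A + 1/9*a_B + 1/3*a_C + 2/9*a_D
  a_C = 1/9*a_A + 4/9*a_B + 2/9*a_C + 2/9*a_D

Substituting a_A = 1 and a_D = 0, rearrange to (I - Q) a = r where r[i] = P(i -> A):
  [8/9, -1/3] . (a_B, a_C) = 1/3
  [-4/9, 7/9] . (a_B, a_C) = 1/9

Solving yields:
  a_B = 6/11
  a_C = 5/11

Starting state is B, so the absorption probability is a_B = 6/11.

Answer: 6/11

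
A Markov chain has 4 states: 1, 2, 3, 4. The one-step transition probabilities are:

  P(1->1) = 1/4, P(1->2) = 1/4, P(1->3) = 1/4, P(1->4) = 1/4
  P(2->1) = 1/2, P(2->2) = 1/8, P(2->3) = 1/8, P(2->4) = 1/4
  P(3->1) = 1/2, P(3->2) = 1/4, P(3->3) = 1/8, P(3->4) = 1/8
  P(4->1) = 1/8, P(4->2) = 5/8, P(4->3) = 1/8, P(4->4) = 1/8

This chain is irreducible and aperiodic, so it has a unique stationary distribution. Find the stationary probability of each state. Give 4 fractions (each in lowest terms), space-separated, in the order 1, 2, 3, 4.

Answer: 81/239 208/717 40/239 146/717

Derivation:
The stationary distribution satisfies pi = pi * P, i.e.:
  pi_1 = 1/4*pi_1 + 1/2*pi_2 + 1/2*pi_3 + 1/8*pi_4
  pi_2 = 1/4*pi_1 + 1/8*pi_2 + 1/4*pi_3 + 5/8*pi_4
  pi_3 = 1/4*pi_1 + 1/8*pi_2 + 1/8*pi_3 + 1/8*pi_4
  pi_4 = 1/4*pi_1 + 1/4*pi_2 + 1/8*pi_3 + 1/8*pi_4
with normalization: pi_1 + pi_2 + pi_3 + pi_4 = 1.

Using the first 3 balance equations plus normalization, the linear system A*pi = b is:
  [-3/4, 1/2, 1/2, 1/8] . pi = 0
  [1/4, -7/8, 1/4, 5/8] . pi = 0
  [1/4, 1/8, -7/8, 1/8] . pi = 0
  [1, 1, 1, 1] . pi = 1

Solving yields:
  pi_1 = 81/239
  pi_2 = 208/717
  pi_3 = 40/239
  pi_4 = 146/717

Verification (pi * P):
  81/239*1/4 + 208/717*1/2 + 40/239*1/2 + 146/717*1/8 = 81/239 = pi_1  (ok)
  81/239*1/4 + 208/717*1/8 + 40/239*1/4 + 146/717*5/8 = 208/717 = pi_2  (ok)
  81/239*1/4 + 208/717*1/8 + 40/239*1/8 + 146/717*1/8 = 40/239 = pi_3  (ok)
  81/239*1/4 + 208/717*1/4 + 40/239*1/8 + 146/717*1/8 = 146/717 = pi_4  (ok)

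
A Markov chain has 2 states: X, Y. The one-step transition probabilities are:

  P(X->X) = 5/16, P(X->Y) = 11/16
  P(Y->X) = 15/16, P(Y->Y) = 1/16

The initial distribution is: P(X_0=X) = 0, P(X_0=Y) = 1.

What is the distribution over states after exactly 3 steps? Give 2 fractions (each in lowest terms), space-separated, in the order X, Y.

Propagating the distribution step by step (d_{t+1} = d_t * P):
d_0 = (X=0, Y=1)
  d_1[X] = 0*5/16 + 1*15/16 = 15/16
  d_1[Y] = 0*11/16 + 1*1/16 = 1/16
d_1 = (X=15/16, Y=1/16)
  d_2[X] = 15/16*5/16 + 1/16*15/16 = 45/128
  d_2[Y] = 15/16*11/16 + 1/16*1/16 = 83/128
d_2 = (X=45/128, Y=83/128)
  d_3[X] = 45/128*5/16 + 83/128*15/16 = 735/1024
  d_3[Y] = 45/128*11/16 + 83/128*1/16 = 289/1024
d_3 = (X=735/1024, Y=289/1024)

Answer: 735/1024 289/1024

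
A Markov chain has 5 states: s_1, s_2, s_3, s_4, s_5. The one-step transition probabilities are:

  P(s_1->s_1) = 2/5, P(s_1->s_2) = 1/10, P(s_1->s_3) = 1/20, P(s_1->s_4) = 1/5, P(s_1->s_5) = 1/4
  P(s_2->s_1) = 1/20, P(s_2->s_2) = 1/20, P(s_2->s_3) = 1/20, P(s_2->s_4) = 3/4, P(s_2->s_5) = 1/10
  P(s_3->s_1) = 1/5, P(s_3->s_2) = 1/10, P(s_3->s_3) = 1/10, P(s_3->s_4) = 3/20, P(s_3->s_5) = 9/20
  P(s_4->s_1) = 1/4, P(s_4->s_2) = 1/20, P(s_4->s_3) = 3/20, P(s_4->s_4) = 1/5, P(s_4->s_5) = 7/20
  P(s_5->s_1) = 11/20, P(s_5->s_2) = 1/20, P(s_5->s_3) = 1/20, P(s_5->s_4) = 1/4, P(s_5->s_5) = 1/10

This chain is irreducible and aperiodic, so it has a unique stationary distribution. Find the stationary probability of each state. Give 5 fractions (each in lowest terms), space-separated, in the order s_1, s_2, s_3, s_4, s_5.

Answer: 2242/6255 6742/93825 1477/18765 4649/18765 22823/93825

Derivation:
The stationary distribution satisfies pi = pi * P, i.e.:
  pi_s_1 = 2/5*pi_s_1 + 1/20*pi_s_2 + 1/5*pi_s_3 + 1/4*pi_s_4 + 11/20*pi_s_5
  pi_s_2 = 1/10*pi_s_1 + 1/20*pi_s_2 + 1/10*pi_s_3 + 1/20*pi_s_4 + 1/20*pi_s_5
  pi_s_3 = 1/20*pi_s_1 + 1/20*pi_s_2 + 1/10*pi_s_3 + 3/20*pi_s_4 + 1/20*pi_s_5
  pi_s_4 = 1/5*pi_s_1 + 3/4*pi_s_2 + 3/20*pi_s_3 + 1/5*pi_s_4 + 1/4*pi_s_5
  pi_s_5 = 1/4*pi_s_1 + 1/10*pi_s_2 + 9/20*pi_s_3 + 7/20*pi_s_4 + 1/10*pi_s_5
with normalization: pi_s_1 + pi_s_2 + pi_s_3 + pi_s_4 + pi_s_5 = 1.

Using the first 4 balance equations plus normalization, the linear system A*pi = b is:
  [-3/5, 1/20, 1/5, 1/4, 11/20] . pi = 0
  [1/10, -19/20, 1/10, 1/20, 1/20] . pi = 0
  [1/20, 1/20, -9/10, 3/20, 1/20] . pi = 0
  [1/5, 3/4, 3/20, -4/5, 1/4] . pi = 0
  [1, 1, 1, 1, 1] . pi = 1

Solving yields:
  pi_s_1 = 2242/6255
  pi_s_2 = 6742/93825
  pi_s_3 = 1477/18765
  pi_s_4 = 4649/18765
  pi_s_5 = 22823/93825

Verification (pi * P):
  2242/6255*2/5 + 6742/93825*1/20 + 1477/18765*1/5 + 4649/18765*1/4 + 22823/93825*11/20 = 2242/6255 = pi_s_1  (ok)
  2242/6255*1/10 + 6742/93825*1/20 + 1477/18765*1/10 + 4649/18765*1/20 + 22823/93825*1/20 = 6742/93825 = pi_s_2  (ok)
  2242/6255*1/20 + 6742/93825*1/20 + 1477/18765*1/10 + 4649/18765*3/20 + 22823/93825*1/20 = 1477/18765 = pi_s_3  (ok)
  2242/6255*1/5 + 6742/93825*3/4 + 1477/18765*3/20 + 4649/18765*1/5 + 22823/93825*1/4 = 4649/18765 = pi_s_4  (ok)
  2242/6255*1/4 + 6742/93825*1/10 + 1477/18765*9/20 + 4649/18765*7/20 + 22823/93825*1/10 = 22823/93825 = pi_s_5  (ok)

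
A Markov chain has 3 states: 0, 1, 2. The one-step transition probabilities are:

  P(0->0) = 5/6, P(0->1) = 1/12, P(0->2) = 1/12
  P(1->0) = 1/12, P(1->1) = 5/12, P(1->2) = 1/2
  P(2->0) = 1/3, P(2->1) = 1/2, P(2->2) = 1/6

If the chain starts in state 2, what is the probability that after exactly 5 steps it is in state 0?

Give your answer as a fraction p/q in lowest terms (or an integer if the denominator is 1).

Computing P^5 by repeated multiplication:
P^1 =
  0: [5/6, 1/12, 1/12]
  1: [1/12, 5/12, 1/2]
  2: [1/3, 1/2, 1/6]
P^2 =
  0: [35/48, 7/48, 1/8]
  1: [13/48, 31/72, 43/144]
  2: [3/8, 23/72, 11/36]
P^3 =
  0: [127/192, 53/288, 89/576]
  1: [13/36, 607/1728, 497/1728]
  2: [127/288, 137/432, 209/864]
P^4 =
  0: [89/144, 1445/6912, 1195/6912]
  1: [2945/6912, 6641/20736, 1315/5184]
  2: [205/432, 3005/10368, 2443/10368]
P^5 =
  0: [16315/27648, 18667/82944, 3833/20736]
  1: [38677/82944, 575/1944, 59201/248832]
  2: [20659/41472, 34603/124416, 6959/31104]

(P^5)[2 -> 0] = 20659/41472

Answer: 20659/41472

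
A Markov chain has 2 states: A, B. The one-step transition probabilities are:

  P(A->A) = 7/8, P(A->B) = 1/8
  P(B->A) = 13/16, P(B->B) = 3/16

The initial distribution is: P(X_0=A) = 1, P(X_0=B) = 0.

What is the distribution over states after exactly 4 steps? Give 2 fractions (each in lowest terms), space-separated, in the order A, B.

Answer: 28399/32768 4369/32768

Derivation:
Propagating the distribution step by step (d_{t+1} = d_t * P):
d_0 = (A=1, B=0)
  d_1[A] = 1*7/8 + 0*13/16 = 7/8
  d_1[B] = 1*1/8 + 0*3/16 = 1/8
d_1 = (A=7/8, B=1/8)
  d_2[A] = 7/8*7/8 + 1/8*13/16 = 111/128
  d_2[B] = 7/8*1/8 + 1/8*3/16 = 17/128
d_2 = (A=111/128, B=17/128)
  d_3[A] = 111/128*7/8 + 17/128*13/16 = 1775/2048
  d_3[B] = 111/128*1/8 + 17/128*3/16 = 273/2048
d_3 = (A=1775/2048, B=273/2048)
  d_4[A] = 1775/2048*7/8 + 273/2048*13/16 = 28399/32768
  d_4[B] = 1775/2048*1/8 + 273/2048*3/16 = 4369/32768
d_4 = (A=28399/32768, B=4369/32768)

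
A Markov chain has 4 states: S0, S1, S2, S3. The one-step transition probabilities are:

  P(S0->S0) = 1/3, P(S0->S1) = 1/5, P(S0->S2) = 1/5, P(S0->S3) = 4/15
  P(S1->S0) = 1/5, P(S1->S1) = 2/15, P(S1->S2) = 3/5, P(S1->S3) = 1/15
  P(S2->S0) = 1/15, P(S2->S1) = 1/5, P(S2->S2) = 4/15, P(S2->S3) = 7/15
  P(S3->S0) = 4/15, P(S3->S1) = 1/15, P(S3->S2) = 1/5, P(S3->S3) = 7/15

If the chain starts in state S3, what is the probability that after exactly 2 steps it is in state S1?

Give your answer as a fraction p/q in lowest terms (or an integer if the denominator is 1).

Computing P^2 by repeated multiplication:
P^1 =
  S0: [1/3, 1/5, 1/5, 4/15]
  S1: [1/5, 2/15, 3/5, 1/15]
  S2: [1/15, 1/5, 4/15, 7/15]
  S3: [4/15, 1/15, 1/5, 7/15]
P^2 =
  S0: [53/225, 34/225, 22/75, 8/25]
  S1: [34/225, 41/225, 22/75, 28/75]
  S2: [46/225, 28/225, 67/225, 28/75]
  S3: [6/25, 2/15, 6/25, 29/75]

(P^2)[S3 -> S1] = 2/15

Answer: 2/15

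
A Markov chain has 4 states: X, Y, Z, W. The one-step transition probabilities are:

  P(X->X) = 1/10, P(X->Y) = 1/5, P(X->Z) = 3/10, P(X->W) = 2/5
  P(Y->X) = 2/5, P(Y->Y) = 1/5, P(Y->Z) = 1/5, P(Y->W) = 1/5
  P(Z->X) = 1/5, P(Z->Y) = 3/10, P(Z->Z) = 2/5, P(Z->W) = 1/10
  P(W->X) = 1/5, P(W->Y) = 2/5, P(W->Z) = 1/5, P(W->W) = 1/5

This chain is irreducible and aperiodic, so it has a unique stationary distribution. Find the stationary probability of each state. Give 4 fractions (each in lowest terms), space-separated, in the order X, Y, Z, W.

The stationary distribution satisfies pi = pi * P, i.e.:
  pi_X = 1/10*pi_X + 2/5*pi_Y + 1/5*pi_Z + 1/5*pi_W
  pi_Y = 1/5*pi_X + 1/5*pi_Y + 3/10*pi_Z + 2/5*pi_W
  pi_Z = 3/10*pi_X + 1/5*pi_Y + 2/5*pi_Z + 1/5*pi_W
  pi_W = 2/5*pi_X + 1/5*pi_Y + 1/10*pi_Z + 1/5*pi_W
with normalization: pi_X + pi_Y + pi_Z + pi_W = 1.

Using the first 3 balance equations plus normalization, the linear system A*pi = b is:
  [-9/10, 2/5, 1/5, 1/5] . pi = 0
  [1/5, -4/5, 3/10, 2/5] . pi = 0
  [3/10, 1/5, -3/5, 1/5] . pi = 0
  [1, 1, 1, 1] . pi = 1

Solving yields:
  pi_X = 126/545
  pi_Y = 148/545
  pi_Z = 152/545
  pi_W = 119/545

Verification (pi * P):
  126/545*1/10 + 148/545*2/5 + 152/545*1/5 + 119/545*1/5 = 126/545 = pi_X  (ok)
  126/545*1/5 + 148/545*1/5 + 152/545*3/10 + 119/545*2/5 = 148/545 = pi_Y  (ok)
  126/545*3/10 + 148/545*1/5 + 152/545*2/5 + 119/545*1/5 = 152/545 = pi_Z  (ok)
  126/545*2/5 + 148/545*1/5 + 152/545*1/10 + 119/545*1/5 = 119/545 = pi_W  (ok)

Answer: 126/545 148/545 152/545 119/545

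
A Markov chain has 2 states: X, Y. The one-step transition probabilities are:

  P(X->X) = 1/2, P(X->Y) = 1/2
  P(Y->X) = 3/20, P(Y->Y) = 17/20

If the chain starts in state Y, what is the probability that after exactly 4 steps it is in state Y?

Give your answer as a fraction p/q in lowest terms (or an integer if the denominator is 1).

Computing P^4 by repeated multiplication:
P^1 =
  X: [1/2, 1/2]
  Y: [3/20, 17/20]
P^2 =
  X: [13/40, 27/40]
  Y: [81/400, 319/400]
P^3 =
  X: [211/800, 589/800]
  Y: [1767/8000, 6233/8000]
P^4 =
  X: [3877/16000, 12123/16000]
  Y: [36369/160000, 123631/160000]

(P^4)[Y -> Y] = 123631/160000

Answer: 123631/160000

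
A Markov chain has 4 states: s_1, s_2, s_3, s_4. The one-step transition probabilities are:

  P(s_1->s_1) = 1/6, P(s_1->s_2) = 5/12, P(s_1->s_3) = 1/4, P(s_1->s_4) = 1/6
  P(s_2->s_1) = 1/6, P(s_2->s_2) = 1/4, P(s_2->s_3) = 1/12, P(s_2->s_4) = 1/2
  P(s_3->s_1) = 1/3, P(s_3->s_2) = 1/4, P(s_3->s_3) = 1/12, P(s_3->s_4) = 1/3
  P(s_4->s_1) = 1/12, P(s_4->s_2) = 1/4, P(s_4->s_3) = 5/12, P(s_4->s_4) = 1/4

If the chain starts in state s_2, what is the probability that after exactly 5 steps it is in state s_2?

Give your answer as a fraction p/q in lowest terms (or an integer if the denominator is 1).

Computing P^5 by repeated multiplication:
P^1 =
  s_1: [1/6, 5/12, 1/4, 1/6]
  s_2: [1/6, 1/4, 1/12, 1/2]
  s_3: [1/3, 1/4, 1/12, 1/3]
  s_4: [1/12, 1/4, 5/12, 1/4]
P^2 =
  s_1: [7/36, 5/18, 1/6, 13/36]
  s_2: [5/36, 5/18, 5/18, 11/36]
  s_3: [11/72, 11/36, 1/4, 7/24]
  s_4: [31/144, 19/72, 13/72, 49/144]
P^3 =
  s_1: [71/432, 61/216, 17/72, 137/432]
  s_2: [3/16, 59/216, 5/24, 143/432]
  s_3: [53/288, 119/432, 89/432, 289/864]
  s_4: [97/576, 247/864, 67/288, 541/1728]
P^4 =
  s_1: [931/5184, 719/2592, 187/864, 1693/5184]
  s_2: [901/5184, 9/32, 583/2592, 553/1728]
  s_3: [1795/10368, 485/1728, 1169/5184, 3325/10368]
  s_4: [3719/20736, 961/3456, 2237/10368, 251/768]
P^5 =
  s_1: [10919/62208, 8707/31104, 2303/10368, 20057/62208]
  s_2: [11041/62208, 8677/31104, 6811/31104, 20191/62208]
  s_3: [22087/124416, 17347/62208, 4543/20736, 13459/41472]
  s_4: [43643/248832, 34823/124416, 27641/124416, 80261/248832]

(P^5)[s_2 -> s_2] = 8677/31104

Answer: 8677/31104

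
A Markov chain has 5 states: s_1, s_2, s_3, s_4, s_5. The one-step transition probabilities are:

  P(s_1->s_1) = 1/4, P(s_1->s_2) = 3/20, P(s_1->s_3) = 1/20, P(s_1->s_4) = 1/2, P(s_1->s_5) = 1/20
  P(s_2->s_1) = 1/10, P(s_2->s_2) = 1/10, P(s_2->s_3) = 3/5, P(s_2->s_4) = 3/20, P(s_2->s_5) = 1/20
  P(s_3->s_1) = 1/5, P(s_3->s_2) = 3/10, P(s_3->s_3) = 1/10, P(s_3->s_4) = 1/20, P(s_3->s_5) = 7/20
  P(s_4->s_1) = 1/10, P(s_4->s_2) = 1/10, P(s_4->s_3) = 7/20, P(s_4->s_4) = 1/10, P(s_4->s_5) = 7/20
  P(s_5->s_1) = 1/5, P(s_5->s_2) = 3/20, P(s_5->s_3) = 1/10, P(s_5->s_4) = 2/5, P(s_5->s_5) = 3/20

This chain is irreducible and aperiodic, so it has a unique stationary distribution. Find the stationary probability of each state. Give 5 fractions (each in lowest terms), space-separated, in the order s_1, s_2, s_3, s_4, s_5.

The stationary distribution satisfies pi = pi * P, i.e.:
  pi_s_1 = 1/4*pi_s_1 + 1/10*pi_s_2 + 1/5*pi_s_3 + 1/10*pi_s_4 + 1/5*pi_s_5
  pi_s_2 = 3/20*pi_s_1 + 1/10*pi_s_2 + 3/10*pi_s_3 + 1/10*pi_s_4 + 3/20*pi_s_5
  pi_s_3 = 1/20*pi_s_1 + 3/5*pi_s_2 + 1/10*pi_s_3 + 7/20*pi_s_4 + 1/10*pi_s_5
  pi_s_4 = 1/2*pi_s_1 + 3/20*pi_s_2 + 1/20*pi_s_3 + 1/10*pi_s_4 + 2/5*pi_s_5
  pi_s_5 = 1/20*pi_s_1 + 1/20*pi_s_2 + 7/20*pi_s_3 + 7/20*pi_s_4 + 3/20*pi_s_5
with normalization: pi_s_1 + pi_s_2 + pi_s_3 + pi_s_4 + pi_s_5 = 1.

Using the first 4 balance equations plus normalization, the linear system A*pi = b is:
  [-3/4, 1/10, 1/5, 1/10, 1/5] . pi = 0
  [3/20, -9/10, 3/10, 1/10, 3/20] . pi = 0
  [1/20, 3/5, -9/10, 7/20, 1/10] . pi = 0
  [1/2, 3/20, 1/20, -9/10, 2/5] . pi = 0
  [1, 1, 1, 1, 1] . pi = 1

Solving yields:
  pi_s_1 = 227/1341
  pi_s_2 = 34079/206514
  pi_s_3 = 5295/22946
  pi_s_4 = 7808/34419
  pi_s_5 = 21487/103257

Verification (pi * P):
  227/1341*1/4 + 34079/206514*1/10 + 5295/22946*1/5 + 7808/34419*1/10 + 21487/103257*1/5 = 227/1341 = pi_s_1  (ok)
  227/1341*3/20 + 34079/206514*1/10 + 5295/22946*3/10 + 7808/34419*1/10 + 21487/103257*3/20 = 34079/206514 = pi_s_2  (ok)
  227/1341*1/20 + 34079/206514*3/5 + 5295/22946*1/10 + 7808/34419*7/20 + 21487/103257*1/10 = 5295/22946 = pi_s_3  (ok)
  227/1341*1/2 + 34079/206514*3/20 + 5295/22946*1/20 + 7808/34419*1/10 + 21487/103257*2/5 = 7808/34419 = pi_s_4  (ok)
  227/1341*1/20 + 34079/206514*1/20 + 5295/22946*7/20 + 7808/34419*7/20 + 21487/103257*3/20 = 21487/103257 = pi_s_5  (ok)

Answer: 227/1341 34079/206514 5295/22946 7808/34419 21487/103257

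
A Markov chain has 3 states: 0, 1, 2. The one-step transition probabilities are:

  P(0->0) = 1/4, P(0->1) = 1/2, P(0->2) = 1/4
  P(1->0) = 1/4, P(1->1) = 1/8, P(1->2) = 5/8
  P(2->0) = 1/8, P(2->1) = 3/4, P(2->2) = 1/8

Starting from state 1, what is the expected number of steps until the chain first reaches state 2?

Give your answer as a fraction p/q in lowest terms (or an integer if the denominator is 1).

Let h_i = expected steps to first reach 2 from state i.
Boundary: h_2 = 0.
First-step equations for the other states:
  h_0 = 1 + 1/4*h_0 + 1/2*h_1 + 1/4*h_2
  h_1 = 1 + 1/4*h_0 + 1/8*h_1 + 5/8*h_2

Substituting h_2 = 0 and rearranging gives the linear system (I - Q) h = 1:
  [3/4, -1/2] . (h_0, h_1) = 1
  [-1/4, 7/8] . (h_0, h_1) = 1

Solving yields:
  h_0 = 44/17
  h_1 = 32/17

Starting state is 1, so the expected hitting time is h_1 = 32/17.

Answer: 32/17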